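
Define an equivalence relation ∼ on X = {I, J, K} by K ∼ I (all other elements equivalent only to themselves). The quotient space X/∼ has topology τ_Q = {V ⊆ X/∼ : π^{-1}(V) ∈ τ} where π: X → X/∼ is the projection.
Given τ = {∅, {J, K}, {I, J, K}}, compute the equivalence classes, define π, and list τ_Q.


X/∼ = {[I=K], [J]}; |τ_Q| = 2.

Equivalence classes: [I=K], [J].
Quotient map π: X → X/∼ sends I ↦ [I=K], J ↦ [J], K ↦ [I=K].
For each subset V ⊆ X/∼, compute π^{-1}(V) ⊆ X and check whether π^{-1}(V) ∈ τ. V is open in τ_Q iff π^{-1}(V) ∈ τ.
  V = {}: π^{-1}(V) = ∅ ∈ τ ✓.
  V = {[I=K]}: π^{-1}(V) = {I, K} ∉ τ ✗.
  V = {[J]}: π^{-1}(V) = {J} ∉ τ ✗.
  V = {[I=K], [J]}: π^{-1}(V) = {I, J, K} ∈ τ ✓.
Open sets in the quotient: τ_Q = {{}, {[I=K], [J]}} (2 elements).


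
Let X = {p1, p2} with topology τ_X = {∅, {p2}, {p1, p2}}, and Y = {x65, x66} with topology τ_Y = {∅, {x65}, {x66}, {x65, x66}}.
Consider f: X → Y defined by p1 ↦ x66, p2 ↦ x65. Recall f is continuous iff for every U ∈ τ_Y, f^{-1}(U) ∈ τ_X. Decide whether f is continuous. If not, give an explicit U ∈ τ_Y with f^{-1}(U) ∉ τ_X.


f is NOT continuous.

Compute f^{-1}(U) for each U ∈ τ_Y:
  U = ∅: f^{-1}(U) = ∅ ∈ τ_X ✓.
  U = {x65}: f^{-1}(U) = {p2} ∈ τ_X ✓.
  U = {x66}: f^{-1}(U) = {p1} ∉ τ_X ✗.
  U = {x65, x66}: f^{-1}(U) = {p1, p2} ∈ τ_X ✓.
Found U = {x66} with f^{-1}(U) = {p1} not in τ_X. Therefore f is NOT continuous.


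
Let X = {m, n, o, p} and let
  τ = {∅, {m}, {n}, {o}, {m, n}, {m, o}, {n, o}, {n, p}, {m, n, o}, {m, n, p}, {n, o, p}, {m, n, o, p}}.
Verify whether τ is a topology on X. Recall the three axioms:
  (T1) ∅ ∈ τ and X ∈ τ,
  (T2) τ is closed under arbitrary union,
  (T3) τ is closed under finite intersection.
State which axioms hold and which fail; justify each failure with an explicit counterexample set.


τ IS a topology on X.

Axiom (T1): ∅ ∈ τ? Yes; X ∈ τ? Yes.
Axiom (T2/T3): check pairwise unions and intersections of members of τ.
All pairwise intersections and unions checked — each lies in τ. Therefore τ satisfies (T1), (T2), (T3): it IS a topology on X.


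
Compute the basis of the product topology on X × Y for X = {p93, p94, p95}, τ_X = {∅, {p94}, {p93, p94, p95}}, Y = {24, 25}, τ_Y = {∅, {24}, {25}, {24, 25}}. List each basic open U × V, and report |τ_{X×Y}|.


Basis B = {∅ × ∅, {p94} × {24}, {p94} × {25}, {p94} × {24, 25}, {p93, p94, p95} × {24}, {p93, p94, p95} × {25}, {p93, p94, p95} × {24, 25}}; |τ_{X×Y}| = 9.

Enumerate products U × V with U ∈ τ_X, V ∈ τ_Y (deduplicated):
  ∅ × ∅ = {} (∅)
  {p94} × {24} = {(p94,24)}
  {p94} × {25} = {(p94,25)}
  {p94} × {24, 25} = {(p94,24), (p94,25)}
  {p93, p94, p95} × {24} = {(p93,24), (p94,24), (p95,24)}
  {p93, p94, p95} × {25} = {(p93,25), (p94,25), (p95,25)}
  {p93, p94, p95} × {24, 25} = {(p93,24), (p93,25), (p94,24), (p94,25), (p95,24), (p95,25)}
These 7 distinct sets form the basis B.
Close under arbitrary unions to get τ_{X×Y}; counting gives |τ_{X×Y}| = 9.


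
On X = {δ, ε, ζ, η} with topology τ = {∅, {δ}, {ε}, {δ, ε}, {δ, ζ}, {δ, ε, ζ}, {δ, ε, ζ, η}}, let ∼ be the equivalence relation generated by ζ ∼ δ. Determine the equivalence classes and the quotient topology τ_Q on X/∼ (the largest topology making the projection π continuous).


X/∼ = {[δ=ζ], [ε], [η]}; |τ_Q| = 5.

Equivalence classes: [δ=ζ], [ε], [η].
Quotient map π: X → X/∼ sends δ ↦ [δ=ζ], ε ↦ [ε], ζ ↦ [δ=ζ], η ↦ [η].
For each subset V ⊆ X/∼, compute π^{-1}(V) ⊆ X and check whether π^{-1}(V) ∈ τ. V is open in τ_Q iff π^{-1}(V) ∈ τ.
  V = {}: π^{-1}(V) = ∅ ∈ τ ✓.
  V = {[δ=ζ]}: π^{-1}(V) = {δ, ζ} ∈ τ ✓.
  V = {[ε]}: π^{-1}(V) = {ε} ∈ τ ✓.
  V = {[δ=ζ], [ε]}: π^{-1}(V) = {δ, ε, ζ} ∈ τ ✓.
  V = {[η]}: π^{-1}(V) = {η} ∉ τ ✗.
  V = {[δ=ζ], [η]}: π^{-1}(V) = {δ, ζ, η} ∉ τ ✗.
  V = {[ε], [η]}: π^{-1}(V) = {ε, η} ∉ τ ✗.
  V = {[δ=ζ], [ε], [η]}: π^{-1}(V) = {δ, ε, ζ, η} ∈ τ ✓.
Open sets in the quotient: τ_Q = {{}, {[δ=ζ]}, {[ε]}, {[δ=ζ], [ε]}, {[δ=ζ], [ε], [η]}} (5 elements).


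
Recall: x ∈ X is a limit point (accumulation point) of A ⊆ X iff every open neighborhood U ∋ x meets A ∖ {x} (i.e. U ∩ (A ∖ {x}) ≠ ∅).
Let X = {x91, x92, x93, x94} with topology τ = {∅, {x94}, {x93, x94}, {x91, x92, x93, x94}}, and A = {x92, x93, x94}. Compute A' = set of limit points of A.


A' = {x91, x92, x93}

For each x ∈ X, list the open sets U ∈ τ with x ∈ U, then check whether U ∩ (A ∖ {x}) ≠ ∅ for every such U.
  x = x91: opens ∋ x are {x91, x92, x93, x94}; each meets A ∖ {x91}, so x IS a limit point.
  x = x92: opens ∋ x are {x91, x92, x93, x94}; each meets A ∖ {x92}, so x IS a limit point.
  x = x93: opens ∋ x are {x93, x94}, {x91, x92, x93, x94}; each meets A ∖ {x93}, so x IS a limit point.
  x = x94: open {x94} ∋ x has {x94} ∩ (A ∖ {x94}) = ∅, so x is NOT a limit point.
Collecting: A' = {x91, x92, x93}.


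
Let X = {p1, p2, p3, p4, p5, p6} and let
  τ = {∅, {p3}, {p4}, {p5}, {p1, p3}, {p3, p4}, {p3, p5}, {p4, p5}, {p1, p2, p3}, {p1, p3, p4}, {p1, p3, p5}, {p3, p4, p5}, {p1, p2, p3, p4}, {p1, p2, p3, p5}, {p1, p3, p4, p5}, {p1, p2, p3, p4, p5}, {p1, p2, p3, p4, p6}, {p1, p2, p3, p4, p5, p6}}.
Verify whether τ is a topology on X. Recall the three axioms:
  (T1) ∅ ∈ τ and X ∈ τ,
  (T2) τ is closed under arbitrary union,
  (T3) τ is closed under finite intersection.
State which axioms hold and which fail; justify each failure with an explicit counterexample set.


τ IS a topology on X.

Axiom (T1): ∅ ∈ τ? Yes; X ∈ τ? Yes.
Axiom (T2/T3): check pairwise unions and intersections of members of τ.
All pairwise intersections and unions checked — each lies in τ. Therefore τ satisfies (T1), (T2), (T3): it IS a topology on X.


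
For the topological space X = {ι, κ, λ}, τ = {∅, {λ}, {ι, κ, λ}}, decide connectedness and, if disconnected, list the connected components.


(X, τ) is connected.

Find clopen sets (U ∈ τ with X ∖ U ∈ τ):
  U = ∅, X ∖ U = {ι, κ, λ} — both open, so U is clopen.
  U = {ι, κ, λ}, X ∖ U = ∅ — both open, so U is clopen.
Only trivial clopens (∅ and X) exist, so (X, τ) is connected.
Compute connected components by grouping points that agree on all clopens:
  component: {ι, κ, λ}


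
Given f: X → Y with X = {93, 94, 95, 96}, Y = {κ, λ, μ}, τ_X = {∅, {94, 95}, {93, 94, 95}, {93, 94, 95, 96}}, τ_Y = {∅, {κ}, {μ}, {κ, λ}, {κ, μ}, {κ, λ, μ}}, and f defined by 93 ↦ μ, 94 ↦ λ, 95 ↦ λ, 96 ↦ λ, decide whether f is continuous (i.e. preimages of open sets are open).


f is NOT continuous.

Compute f^{-1}(U) for each U ∈ τ_Y:
  U = ∅: f^{-1}(U) = ∅ ∈ τ_X ✓.
  U = {κ}: f^{-1}(U) = ∅ ∈ τ_X ✓.
  U = {μ}: f^{-1}(U) = {93} ∉ τ_X ✗.
  U = {κ, λ}: f^{-1}(U) = {94, 95, 96} ∉ τ_X ✗.
  U = {κ, μ}: f^{-1}(U) = {93} ∉ τ_X ✗.
  U = {κ, λ, μ}: f^{-1}(U) = {93, 94, 95, 96} ∈ τ_X ✓.
Found U = {μ} with f^{-1}(U) = {93} not in τ_X. Therefore f is NOT continuous.


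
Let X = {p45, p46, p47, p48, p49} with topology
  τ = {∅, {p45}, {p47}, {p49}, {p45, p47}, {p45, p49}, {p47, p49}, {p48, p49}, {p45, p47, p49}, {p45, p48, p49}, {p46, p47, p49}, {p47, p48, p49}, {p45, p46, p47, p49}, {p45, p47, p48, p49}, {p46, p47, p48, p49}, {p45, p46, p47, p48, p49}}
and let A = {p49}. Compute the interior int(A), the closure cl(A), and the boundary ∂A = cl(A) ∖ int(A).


int(A) = {p49}, cl(A) = {p46, p48, p49}, ∂A = {p46, p48}.

Closed sets in (X, τ) are complements of opens:
  closed(X, τ) = {∅, {p45}, {p46}, {p48}, {p45, p46}, {p45, p48}, {p46, p47}, {p46, p48}, {p45, p46, p47}, {p45, p46, p48}, {p46, p47, p48}, {p46, p48, p49}, {p45, p46, p47, p48}, {p45, p46, p48, p49}, {p46, p47, p48, p49}, {p45, p46, p47, p48, p49}}.
int(A) = ⋃ {U ∈ τ : U ⊆ A}. Opens contained in A: ∅, {p49}.
Taking the union of these: int(A) = {p49}.
cl(A) = ⋂ {C closed : A ⊆ C}. Closed sets containing A: {p46, p48, p49}, {p45, p46, p48, p49}, {p46, p47, p48, p49}, {p45, p46, p47, p48, p49}.
Intersecting these: cl(A) = {p46, p48, p49}.
∂A = cl(A) ∖ int(A) = {p46, p48, p49} ∖ {p49} = {p46, p48}.


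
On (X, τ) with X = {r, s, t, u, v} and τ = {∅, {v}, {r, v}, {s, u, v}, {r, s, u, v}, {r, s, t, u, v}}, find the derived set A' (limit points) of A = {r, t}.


A' = {t}

For each x ∈ X, list the open sets U ∈ τ with x ∈ U, then check whether U ∩ (A ∖ {x}) ≠ ∅ for every such U.
  x = r: open {r, v} ∋ x has {r, v} ∩ (A ∖ {r}) = ∅, so x is NOT a limit point.
  x = s: open {s, u, v} ∋ x has {s, u, v} ∩ (A ∖ {s}) = ∅, so x is NOT a limit point.
  x = t: opens ∋ x are {r, s, t, u, v}; each meets A ∖ {t}, so x IS a limit point.
  x = u: open {s, u, v} ∋ x has {s, u, v} ∩ (A ∖ {u}) = ∅, so x is NOT a limit point.
  x = v: open {v} ∋ x has {v} ∩ (A ∖ {v}) = ∅, so x is NOT a limit point.
Collecting: A' = {t}.


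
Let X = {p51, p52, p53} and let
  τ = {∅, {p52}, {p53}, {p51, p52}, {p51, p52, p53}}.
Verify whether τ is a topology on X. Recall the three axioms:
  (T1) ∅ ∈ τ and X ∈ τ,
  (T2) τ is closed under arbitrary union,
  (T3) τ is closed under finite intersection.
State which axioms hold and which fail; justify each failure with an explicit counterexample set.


τ is NOT a topology on X.

Axiom (T1): ∅ ∈ τ? Yes; X ∈ τ? Yes.
Axiom (T2/T3): check pairwise unions and intersections of members of τ.
Counterexample for (T2): {p52} ∪ {p53} = {p52, p53} ∉ τ. Therefore τ is NOT a topology.


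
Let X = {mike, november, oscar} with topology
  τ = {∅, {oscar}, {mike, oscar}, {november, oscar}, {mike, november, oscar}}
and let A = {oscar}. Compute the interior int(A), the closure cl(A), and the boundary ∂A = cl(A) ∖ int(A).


int(A) = {oscar}, cl(A) = {mike, november, oscar}, ∂A = {mike, november}.

Closed sets in (X, τ) are complements of opens:
  closed(X, τ) = {∅, {mike}, {november}, {mike, november}, {mike, november, oscar}}.
int(A) = ⋃ {U ∈ τ : U ⊆ A}. Opens contained in A: ∅, {oscar}.
Taking the union of these: int(A) = {oscar}.
cl(A) = ⋂ {C closed : A ⊆ C}. Closed sets containing A: {mike, november, oscar}.
Intersecting these: cl(A) = {mike, november, oscar}.
∂A = cl(A) ∖ int(A) = {mike, november, oscar} ∖ {oscar} = {mike, november}.


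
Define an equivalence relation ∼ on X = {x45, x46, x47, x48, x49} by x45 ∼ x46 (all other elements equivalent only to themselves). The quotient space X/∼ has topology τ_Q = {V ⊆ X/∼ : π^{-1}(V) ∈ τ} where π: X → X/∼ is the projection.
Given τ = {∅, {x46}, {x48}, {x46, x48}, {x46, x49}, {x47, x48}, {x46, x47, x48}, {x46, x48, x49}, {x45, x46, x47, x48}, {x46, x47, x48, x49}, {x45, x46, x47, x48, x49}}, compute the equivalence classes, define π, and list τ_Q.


X/∼ = {[x45=x46], [x47], [x48], [x49]}; |τ_Q| = 5.

Equivalence classes: [x45=x46], [x47], [x48], [x49].
Quotient map π: X → X/∼ sends x45 ↦ [x45=x46], x46 ↦ [x45=x46], x47 ↦ [x47], x48 ↦ [x48], x49 ↦ [x49].
For each subset V ⊆ X/∼, compute π^{-1}(V) ⊆ X and check whether π^{-1}(V) ∈ τ. V is open in τ_Q iff π^{-1}(V) ∈ τ.
  V = {}: π^{-1}(V) = ∅ ∈ τ ✓.
  V = {[x45=x46]}: π^{-1}(V) = {x45, x46} ∉ τ ✗.
  V = {[x47]}: π^{-1}(V) = {x47} ∉ τ ✗.
  V = {[x45=x46], [x47]}: π^{-1}(V) = {x45, x46, x47} ∉ τ ✗.
  V = {[x48]}: π^{-1}(V) = {x48} ∈ τ ✓.
  V = {[x45=x46], [x48]}: π^{-1}(V) = {x45, x46, x48} ∉ τ ✗.
  V = {[x47], [x48]}: π^{-1}(V) = {x47, x48} ∈ τ ✓.
  V = {[x45=x46], [x47], [x48]}: π^{-1}(V) = {x45, x46, x47, x48} ∈ τ ✓.
  V = {[x49]}: π^{-1}(V) = {x49} ∉ τ ✗.
  V = {[x45=x46], [x49]}: π^{-1}(V) = {x45, x46, x49} ∉ τ ✗.
  V = {[x47], [x49]}: π^{-1}(V) = {x47, x49} ∉ τ ✗.
  V = {[x45=x46], [x47], [x49]}: π^{-1}(V) = {x45, x46, x47, x49} ∉ τ ✗.
  V = {[x48], [x49]}: π^{-1}(V) = {x48, x49} ∉ τ ✗.
  V = {[x45=x46], [x48], [x49]}: π^{-1}(V) = {x45, x46, x48, x49} ∉ τ ✗.
  V = {[x47], [x48], [x49]}: π^{-1}(V) = {x47, x48, x49} ∉ τ ✗.
  V = {[x45=x46], [x47], [x48], [x49]}: π^{-1}(V) = {x45, x46, x47, x48, x49} ∈ τ ✓.
Open sets in the quotient: τ_Q = {{}, {[x48]}, {[x47], [x48]}, {[x45=x46], [x47], [x48]}, {[x45=x46], [x47], [x48], [x49]}} (5 elements).


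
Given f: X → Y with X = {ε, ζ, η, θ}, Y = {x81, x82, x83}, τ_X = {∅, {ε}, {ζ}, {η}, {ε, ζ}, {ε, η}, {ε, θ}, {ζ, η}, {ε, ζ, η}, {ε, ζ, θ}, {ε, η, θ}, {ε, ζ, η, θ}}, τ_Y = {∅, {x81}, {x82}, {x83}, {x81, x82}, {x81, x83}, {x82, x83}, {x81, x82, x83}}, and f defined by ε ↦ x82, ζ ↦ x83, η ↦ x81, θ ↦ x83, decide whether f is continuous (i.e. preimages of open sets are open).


f is NOT continuous.

Compute f^{-1}(U) for each U ∈ τ_Y:
  U = ∅: f^{-1}(U) = ∅ ∈ τ_X ✓.
  U = {x81}: f^{-1}(U) = {η} ∈ τ_X ✓.
  U = {x82}: f^{-1}(U) = {ε} ∈ τ_X ✓.
  U = {x83}: f^{-1}(U) = {ζ, θ} ∉ τ_X ✗.
  U = {x81, x82}: f^{-1}(U) = {ε, η} ∈ τ_X ✓.
  U = {x81, x83}: f^{-1}(U) = {ζ, η, θ} ∉ τ_X ✗.
  U = {x82, x83}: f^{-1}(U) = {ε, ζ, θ} ∈ τ_X ✓.
  U = {x81, x82, x83}: f^{-1}(U) = {ε, ζ, η, θ} ∈ τ_X ✓.
Found U = {x83} with f^{-1}(U) = {ζ, θ} not in τ_X. Therefore f is NOT continuous.


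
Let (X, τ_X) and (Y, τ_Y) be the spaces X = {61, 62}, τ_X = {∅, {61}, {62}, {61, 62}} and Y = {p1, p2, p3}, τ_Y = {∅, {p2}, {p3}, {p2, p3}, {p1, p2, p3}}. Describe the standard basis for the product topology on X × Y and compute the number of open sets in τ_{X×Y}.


Basis B = {∅ × ∅, {61} × {p2}, {61} × {p3}, {62} × {p2}, {62} × {p3}, {61} × {p2, p3}, {61, 62} × {p2}, {61, 62} × {p3}, {62} × {p2, p3}, {61} × {p1, p2, p3}, {62} × {p1, p2, p3}, {61, 62} × {p2, p3}, {61, 62} × {p1, p2, p3}}; |τ_{X×Y}| = 25.

Enumerate products U × V with U ∈ τ_X, V ∈ τ_Y (deduplicated):
  ∅ × ∅ = {} (∅)
  {61} × {p2} = {(61,p2)}
  {61} × {p3} = {(61,p3)}
  {62} × {p2} = {(62,p2)}
  {62} × {p3} = {(62,p3)}
  {61} × {p2, p3} = {(61,p2), (61,p3)}
  {61, 62} × {p2} = {(61,p2), (62,p2)}
  {61, 62} × {p3} = {(61,p3), (62,p3)}
  {62} × {p2, p3} = {(62,p2), (62,p3)}
  {61} × {p1, p2, p3} = {(61,p1), (61,p2), (61,p3)}
  {62} × {p1, p2, p3} = {(62,p1), (62,p2), (62,p3)}
  {61, 62} × {p2, p3} = {(61,p2), (61,p3), (62,p2), (62,p3)}
  {61, 62} × {p1, p2, p3} = {(61,p1), (61,p2), (61,p3), (62,p1), (62,p2), (62,p3)}
These 13 distinct sets form the basis B.
Close under arbitrary unions to get τ_{X×Y}; counting gives |τ_{X×Y}| = 25.


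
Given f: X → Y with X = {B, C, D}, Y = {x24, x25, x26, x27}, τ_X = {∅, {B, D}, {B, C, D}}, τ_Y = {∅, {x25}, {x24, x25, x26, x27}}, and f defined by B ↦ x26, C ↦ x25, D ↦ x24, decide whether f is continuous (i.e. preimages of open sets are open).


f is NOT continuous.

Compute f^{-1}(U) for each U ∈ τ_Y:
  U = ∅: f^{-1}(U) = ∅ ∈ τ_X ✓.
  U = {x25}: f^{-1}(U) = {C} ∉ τ_X ✗.
  U = {x24, x25, x26, x27}: f^{-1}(U) = {B, C, D} ∈ τ_X ✓.
Found U = {x25} with f^{-1}(U) = {C} not in τ_X. Therefore f is NOT continuous.


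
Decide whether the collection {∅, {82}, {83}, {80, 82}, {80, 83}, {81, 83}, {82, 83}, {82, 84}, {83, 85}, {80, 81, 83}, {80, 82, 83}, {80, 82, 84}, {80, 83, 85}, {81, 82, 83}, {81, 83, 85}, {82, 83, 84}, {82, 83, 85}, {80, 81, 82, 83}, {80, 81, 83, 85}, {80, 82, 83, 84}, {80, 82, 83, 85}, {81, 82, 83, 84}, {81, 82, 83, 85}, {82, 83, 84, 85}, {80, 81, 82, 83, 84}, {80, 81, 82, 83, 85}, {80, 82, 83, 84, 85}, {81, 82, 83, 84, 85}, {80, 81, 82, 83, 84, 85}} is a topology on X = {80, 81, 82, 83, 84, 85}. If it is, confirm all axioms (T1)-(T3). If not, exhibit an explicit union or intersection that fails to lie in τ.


τ is NOT a topology on X.

Axiom (T1): ∅ ∈ τ? Yes; X ∈ τ? Yes.
Axiom (T2/T3): check pairwise unions and intersections of members of τ.
Counterexample for (T3): {80, 82} ∩ {80, 83} = {80} ∉ τ. Therefore τ is NOT a topology.


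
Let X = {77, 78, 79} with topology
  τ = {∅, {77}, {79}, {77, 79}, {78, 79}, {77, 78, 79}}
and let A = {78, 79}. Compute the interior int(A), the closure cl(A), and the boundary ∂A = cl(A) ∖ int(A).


int(A) = {78, 79}, cl(A) = {78, 79}, ∂A = ∅.

Closed sets in (X, τ) are complements of opens:
  closed(X, τ) = {∅, {77}, {78}, {77, 78}, {78, 79}, {77, 78, 79}}.
int(A) = ⋃ {U ∈ τ : U ⊆ A}. Opens contained in A: ∅, {79}, {78, 79}.
Taking the union of these: int(A) = {78, 79}.
cl(A) = ⋂ {C closed : A ⊆ C}. Closed sets containing A: {78, 79}, {77, 78, 79}.
Intersecting these: cl(A) = {78, 79}.
∂A = cl(A) ∖ int(A) = {78, 79} ∖ {78, 79} = ∅.


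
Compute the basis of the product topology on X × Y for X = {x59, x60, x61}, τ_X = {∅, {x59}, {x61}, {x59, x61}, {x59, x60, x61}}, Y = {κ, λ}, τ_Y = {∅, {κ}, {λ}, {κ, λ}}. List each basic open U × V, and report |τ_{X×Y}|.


Basis B = {∅ × ∅, {x59} × {κ}, {x59} × {λ}, {x61} × {κ}, {x61} × {λ}, {x59} × {κ, λ}, {x59, x61} × {κ}, {x59, x61} × {λ}, {x61} × {κ, λ}, {x59, x60, x61} × {κ}, {x59, x60, x61} × {λ}, {x59, x61} × {κ, λ}, {x59, x60, x61} × {κ, λ}}; |τ_{X×Y}| = 25.

Enumerate products U × V with U ∈ τ_X, V ∈ τ_Y (deduplicated):
  ∅ × ∅ = {} (∅)
  {x59} × {κ} = {(x59,κ)}
  {x59} × {λ} = {(x59,λ)}
  {x61} × {κ} = {(x61,κ)}
  {x61} × {λ} = {(x61,λ)}
  {x59} × {κ, λ} = {(x59,κ), (x59,λ)}
  {x59, x61} × {κ} = {(x59,κ), (x61,κ)}
  {x59, x61} × {λ} = {(x59,λ), (x61,λ)}
  {x61} × {κ, λ} = {(x61,κ), (x61,λ)}
  {x59, x60, x61} × {κ} = {(x59,κ), (x60,κ), (x61,κ)}
  {x59, x60, x61} × {λ} = {(x59,λ), (x60,λ), (x61,λ)}
  {x59, x61} × {κ, λ} = {(x59,κ), (x59,λ), (x61,κ), (x61,λ)}
  {x59, x60, x61} × {κ, λ} = {(x59,κ), (x59,λ), (x60,κ), (x60,λ), (x61,κ), (x61,λ)}
These 13 distinct sets form the basis B.
Close under arbitrary unions to get τ_{X×Y}; counting gives |τ_{X×Y}| = 25.


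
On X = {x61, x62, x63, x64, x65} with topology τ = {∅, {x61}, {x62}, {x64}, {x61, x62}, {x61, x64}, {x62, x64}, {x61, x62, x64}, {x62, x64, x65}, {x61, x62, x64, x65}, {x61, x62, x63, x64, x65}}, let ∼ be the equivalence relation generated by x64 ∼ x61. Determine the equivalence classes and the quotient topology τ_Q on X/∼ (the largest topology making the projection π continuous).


X/∼ = {[x61=x64], [x62], [x63], [x65]}; |τ_Q| = 6.

Equivalence classes: [x61=x64], [x62], [x63], [x65].
Quotient map π: X → X/∼ sends x61 ↦ [x61=x64], x62 ↦ [x62], x63 ↦ [x63], x64 ↦ [x61=x64], x65 ↦ [x65].
For each subset V ⊆ X/∼, compute π^{-1}(V) ⊆ X and check whether π^{-1}(V) ∈ τ. V is open in τ_Q iff π^{-1}(V) ∈ τ.
  V = {}: π^{-1}(V) = ∅ ∈ τ ✓.
  V = {[x61=x64]}: π^{-1}(V) = {x61, x64} ∈ τ ✓.
  V = {[x62]}: π^{-1}(V) = {x62} ∈ τ ✓.
  V = {[x61=x64], [x62]}: π^{-1}(V) = {x61, x62, x64} ∈ τ ✓.
  V = {[x63]}: π^{-1}(V) = {x63} ∉ τ ✗.
  V = {[x61=x64], [x63]}: π^{-1}(V) = {x61, x63, x64} ∉ τ ✗.
  V = {[x62], [x63]}: π^{-1}(V) = {x62, x63} ∉ τ ✗.
  V = {[x61=x64], [x62], [x63]}: π^{-1}(V) = {x61, x62, x63, x64} ∉ τ ✗.
  V = {[x65]}: π^{-1}(V) = {x65} ∉ τ ✗.
  V = {[x61=x64], [x65]}: π^{-1}(V) = {x61, x64, x65} ∉ τ ✗.
  V = {[x62], [x65]}: π^{-1}(V) = {x62, x65} ∉ τ ✗.
  V = {[x61=x64], [x62], [x65]}: π^{-1}(V) = {x61, x62, x64, x65} ∈ τ ✓.
  V = {[x63], [x65]}: π^{-1}(V) = {x63, x65} ∉ τ ✗.
  V = {[x61=x64], [x63], [x65]}: π^{-1}(V) = {x61, x63, x64, x65} ∉ τ ✗.
  V = {[x62], [x63], [x65]}: π^{-1}(V) = {x62, x63, x65} ∉ τ ✗.
  V = {[x61=x64], [x62], [x63], [x65]}: π^{-1}(V) = {x61, x62, x63, x64, x65} ∈ τ ✓.
Open sets in the quotient: τ_Q = {{}, {[x61=x64]}, {[x62]}, {[x61=x64], [x62]}, {[x61=x64], [x62], [x65]}, {[x61=x64], [x62], [x63], [x65]}} (6 elements).


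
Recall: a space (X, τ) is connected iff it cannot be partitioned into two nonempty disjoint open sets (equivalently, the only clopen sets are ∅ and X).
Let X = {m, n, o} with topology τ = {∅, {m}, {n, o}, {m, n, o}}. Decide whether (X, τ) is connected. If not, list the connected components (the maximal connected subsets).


(X, τ) is disconnected; components = [{m}, {n, o}].

Find clopen sets (U ∈ τ with X ∖ U ∈ τ):
  U = ∅, X ∖ U = {m, n, o} — both open, so U is clopen.
  U = {m}, X ∖ U = {n, o} — both open, so U is clopen.
  U = {n, o}, X ∖ U = {m} — both open, so U is clopen.
  U = {m, n, o}, X ∖ U = ∅ — both open, so U is clopen.
Nontrivial clopen(s) exist: e.g. {m}. So (X, τ) is disconnected.
Compute connected components by grouping points that agree on all clopens:
  component: {m}
  component: {n, o}


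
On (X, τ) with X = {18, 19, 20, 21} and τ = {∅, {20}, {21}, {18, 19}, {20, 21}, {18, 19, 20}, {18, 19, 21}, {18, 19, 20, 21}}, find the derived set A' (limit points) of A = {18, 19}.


A' = {18, 19}

For each x ∈ X, list the open sets U ∈ τ with x ∈ U, then check whether U ∩ (A ∖ {x}) ≠ ∅ for every such U.
  x = 18: opens ∋ x are {18, 19}, {18, 19, 20}, {18, 19, 21}, {18, 19, 20, 21}; each meets A ∖ {18}, so x IS a limit point.
  x = 19: opens ∋ x are {18, 19}, {18, 19, 20}, {18, 19, 21}, {18, 19, 20, 21}; each meets A ∖ {19}, so x IS a limit point.
  x = 20: open {20} ∋ x has {20} ∩ (A ∖ {20}) = ∅, so x is NOT a limit point.
  x = 21: open {21} ∋ x has {21} ∩ (A ∖ {21}) = ∅, so x is NOT a limit point.
Collecting: A' = {18, 19}.


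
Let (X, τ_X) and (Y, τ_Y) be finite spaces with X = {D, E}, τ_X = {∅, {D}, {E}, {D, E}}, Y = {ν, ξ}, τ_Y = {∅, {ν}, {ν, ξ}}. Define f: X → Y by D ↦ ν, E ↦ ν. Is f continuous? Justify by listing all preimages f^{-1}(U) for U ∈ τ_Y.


f IS continuous.

Compute f^{-1}(U) for each U ∈ τ_Y:
  U = ∅: f^{-1}(U) = ∅ ∈ τ_X ✓.
  U = {ν}: f^{-1}(U) = {D, E} ∈ τ_X ✓.
  U = {ν, ξ}: f^{-1}(U) = {D, E} ∈ τ_X ✓.
Every preimage lies in τ_X, so f IS continuous.


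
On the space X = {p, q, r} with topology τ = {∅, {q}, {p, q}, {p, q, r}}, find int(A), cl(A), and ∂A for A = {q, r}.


int(A) = {q}, cl(A) = {p, q, r}, ∂A = {p, r}.

Closed sets in (X, τ) are complements of opens:
  closed(X, τ) = {∅, {r}, {p, r}, {p, q, r}}.
int(A) = ⋃ {U ∈ τ : U ⊆ A}. Opens contained in A: ∅, {q}.
Taking the union of these: int(A) = {q}.
cl(A) = ⋂ {C closed : A ⊆ C}. Closed sets containing A: {p, q, r}.
Intersecting these: cl(A) = {p, q, r}.
∂A = cl(A) ∖ int(A) = {p, q, r} ∖ {q} = {p, r}.


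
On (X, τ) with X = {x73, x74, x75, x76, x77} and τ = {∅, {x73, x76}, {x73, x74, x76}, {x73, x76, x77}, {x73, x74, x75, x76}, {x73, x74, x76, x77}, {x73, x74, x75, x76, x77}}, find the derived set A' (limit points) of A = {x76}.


A' = {x73, x74, x75, x77}

For each x ∈ X, list the open sets U ∈ τ with x ∈ U, then check whether U ∩ (A ∖ {x}) ≠ ∅ for every such U.
  x = x73: opens ∋ x are {x73, x76}, {x73, x74, x76}, {x73, x76, x77}, {x73, x74, x75, x76}, {x73, x74, x76, x77}, {x73, x74, x75, x76, x77}; each meets A ∖ {x73}, so x IS a limit point.
  x = x74: opens ∋ x are {x73, x74, x76}, {x73, x74, x75, x76}, {x73, x74, x76, x77}, {x73, x74, x75, x76, x77}; each meets A ∖ {x74}, so x IS a limit point.
  x = x75: opens ∋ x are {x73, x74, x75, x76}, {x73, x74, x75, x76, x77}; each meets A ∖ {x75}, so x IS a limit point.
  x = x76: open {x73, x76} ∋ x has {x73, x76} ∩ (A ∖ {x76}) = ∅, so x is NOT a limit point.
  x = x77: opens ∋ x are {x73, x76, x77}, {x73, x74, x76, x77}, {x73, x74, x75, x76, x77}; each meets A ∖ {x77}, so x IS a limit point.
Collecting: A' = {x73, x74, x75, x77}.


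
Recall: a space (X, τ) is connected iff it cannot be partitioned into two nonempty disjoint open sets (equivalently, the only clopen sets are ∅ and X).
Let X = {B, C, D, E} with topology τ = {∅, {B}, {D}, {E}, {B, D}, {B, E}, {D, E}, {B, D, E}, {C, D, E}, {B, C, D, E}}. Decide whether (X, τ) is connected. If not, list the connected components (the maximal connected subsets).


(X, τ) is disconnected; components = [{B}, {C, D, E}].

Find clopen sets (U ∈ τ with X ∖ U ∈ τ):
  U = ∅, X ∖ U = {B, C, D, E} — both open, so U is clopen.
  U = {B}, X ∖ U = {C, D, E} — both open, so U is clopen.
  U = {C, D, E}, X ∖ U = {B} — both open, so U is clopen.
  U = {B, C, D, E}, X ∖ U = ∅ — both open, so U is clopen.
Nontrivial clopen(s) exist: e.g. {C, D, E}. So (X, τ) is disconnected.
Compute connected components by grouping points that agree on all clopens:
  component: {B}
  component: {C, D, E}


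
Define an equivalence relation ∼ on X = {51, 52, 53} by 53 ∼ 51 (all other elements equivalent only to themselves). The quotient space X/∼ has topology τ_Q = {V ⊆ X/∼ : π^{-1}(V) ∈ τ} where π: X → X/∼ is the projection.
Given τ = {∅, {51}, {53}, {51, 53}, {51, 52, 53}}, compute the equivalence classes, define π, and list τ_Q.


X/∼ = {[51=53], [52]}; |τ_Q| = 3.

Equivalence classes: [51=53], [52].
Quotient map π: X → X/∼ sends 51 ↦ [51=53], 52 ↦ [52], 53 ↦ [51=53].
For each subset V ⊆ X/∼, compute π^{-1}(V) ⊆ X and check whether π^{-1}(V) ∈ τ. V is open in τ_Q iff π^{-1}(V) ∈ τ.
  V = {}: π^{-1}(V) = ∅ ∈ τ ✓.
  V = {[51=53]}: π^{-1}(V) = {51, 53} ∈ τ ✓.
  V = {[52]}: π^{-1}(V) = {52} ∉ τ ✗.
  V = {[51=53], [52]}: π^{-1}(V) = {51, 52, 53} ∈ τ ✓.
Open sets in the quotient: τ_Q = {{}, {[51=53]}, {[51=53], [52]}} (3 elements).


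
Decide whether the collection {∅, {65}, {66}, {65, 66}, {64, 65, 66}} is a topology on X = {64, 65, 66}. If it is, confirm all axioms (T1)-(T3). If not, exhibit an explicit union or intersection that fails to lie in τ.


τ IS a topology on X.

Axiom (T1): ∅ ∈ τ? Yes; X ∈ τ? Yes.
Axiom (T2/T3): check pairwise unions and intersections of members of τ.
All pairwise intersections and unions checked — each lies in τ. Therefore τ satisfies (T1), (T2), (T3): it IS a topology on X.


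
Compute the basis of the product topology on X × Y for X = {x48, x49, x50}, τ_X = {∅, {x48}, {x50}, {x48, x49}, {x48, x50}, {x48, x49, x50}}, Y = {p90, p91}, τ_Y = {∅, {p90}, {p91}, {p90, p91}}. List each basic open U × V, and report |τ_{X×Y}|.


Basis B = {∅ × ∅, {x48} × {p90}, {x48} × {p91}, {x50} × {p90}, {x50} × {p91}, {x48} × {p90, p91}, {x48, x49} × {p90}, {x48, x50} × {p90}, {x48, x49} × {p91}, {x48, x50} × {p91}, {x50} × {p90, p91}, {x48, x49, x50} × {p90}, {x48, x49, x50} × {p91}, {x48, x49} × {p90, p91}, {x48, x50} × {p90, p91}, {x48, x49, x50} × {p90, p91}}; |τ_{X×Y}| = 36.

Enumerate products U × V with U ∈ τ_X, V ∈ τ_Y (deduplicated):
  ∅ × ∅ = {} (∅)
  {x48} × {p90} = {(x48,p90)}
  {x48} × {p91} = {(x48,p91)}
  {x50} × {p90} = {(x50,p90)}
  {x50} × {p91} = {(x50,p91)}
  {x48} × {p90, p91} = {(x48,p90), (x48,p91)}
  {x48, x49} × {p90} = {(x48,p90), (x49,p90)}
  {x48, x50} × {p90} = {(x48,p90), (x50,p90)}
  {x48, x49} × {p91} = {(x48,p91), (x49,p91)}
  {x48, x50} × {p91} = {(x48,p91), (x50,p91)}
  {x50} × {p90, p91} = {(x50,p90), (x50,p91)}
  {x48, x49, x50} × {p90} = {(x48,p90), (x49,p90), (x50,p90)}
  {x48, x49, x50} × {p91} = {(x48,p91), (x49,p91), (x50,p91)}
  {x48, x49} × {p90, p91} = {(x48,p90), (x48,p91), (x49,p90), (x49,p91)}
  {x48, x50} × {p90, p91} = {(x48,p90), (x48,p91), (x50,p90), (x50,p91)}
  {x48, x49, x50} × {p90, p91} = {(x48,p90), (x48,p91), (x49,p90), (x49,p91), (x50,p90), (x50,p91)}
These 16 distinct sets form the basis B.
Close under arbitrary unions to get τ_{X×Y}; counting gives |τ_{X×Y}| = 36.


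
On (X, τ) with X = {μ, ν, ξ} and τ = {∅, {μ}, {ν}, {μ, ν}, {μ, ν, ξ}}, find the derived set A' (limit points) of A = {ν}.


A' = {ξ}

For each x ∈ X, list the open sets U ∈ τ with x ∈ U, then check whether U ∩ (A ∖ {x}) ≠ ∅ for every such U.
  x = μ: open {μ} ∋ x has {μ} ∩ (A ∖ {μ}) = ∅, so x is NOT a limit point.
  x = ν: open {ν} ∋ x has {ν} ∩ (A ∖ {ν}) = ∅, so x is NOT a limit point.
  x = ξ: opens ∋ x are {μ, ν, ξ}; each meets A ∖ {ξ}, so x IS a limit point.
Collecting: A' = {ξ}.


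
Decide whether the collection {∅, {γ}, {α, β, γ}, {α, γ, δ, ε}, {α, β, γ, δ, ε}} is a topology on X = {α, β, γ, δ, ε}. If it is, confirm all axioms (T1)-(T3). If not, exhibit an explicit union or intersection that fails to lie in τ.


τ is NOT a topology on X.

Axiom (T1): ∅ ∈ τ? Yes; X ∈ τ? Yes.
Axiom (T2/T3): check pairwise unions and intersections of members of τ.
Counterexample for (T3): {α, β, γ} ∩ {α, γ, δ, ε} = {α, γ} ∉ τ. Therefore τ is NOT a topology.


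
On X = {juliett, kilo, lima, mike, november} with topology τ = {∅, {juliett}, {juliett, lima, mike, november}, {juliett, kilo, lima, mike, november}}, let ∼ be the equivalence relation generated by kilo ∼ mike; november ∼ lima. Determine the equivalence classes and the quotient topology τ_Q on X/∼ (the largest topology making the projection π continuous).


X/∼ = {[juliett], [kilo=mike], [lima=november]}; |τ_Q| = 3.

Equivalence classes: [juliett], [kilo=mike], [lima=november].
Quotient map π: X → X/∼ sends juliett ↦ [juliett], kilo ↦ [kilo=mike], lima ↦ [lima=november], mike ↦ [kilo=mike], november ↦ [lima=november].
For each subset V ⊆ X/∼, compute π^{-1}(V) ⊆ X and check whether π^{-1}(V) ∈ τ. V is open in τ_Q iff π^{-1}(V) ∈ τ.
  V = {}: π^{-1}(V) = ∅ ∈ τ ✓.
  V = {[juliett]}: π^{-1}(V) = {juliett} ∈ τ ✓.
  V = {[kilo=mike]}: π^{-1}(V) = {kilo, mike} ∉ τ ✗.
  V = {[juliett], [kilo=mike]}: π^{-1}(V) = {juliett, kilo, mike} ∉ τ ✗.
  V = {[lima=november]}: π^{-1}(V) = {lima, november} ∉ τ ✗.
  V = {[juliett], [lima=november]}: π^{-1}(V) = {juliett, lima, november} ∉ τ ✗.
  V = {[kilo=mike], [lima=november]}: π^{-1}(V) = {kilo, lima, mike, november} ∉ τ ✗.
  V = {[juliett], [kilo=mike], [lima=november]}: π^{-1}(V) = {juliett, kilo, lima, mike, november} ∈ τ ✓.
Open sets in the quotient: τ_Q = {{}, {[juliett]}, {[juliett], [kilo=mike], [lima=november]}} (3 elements).


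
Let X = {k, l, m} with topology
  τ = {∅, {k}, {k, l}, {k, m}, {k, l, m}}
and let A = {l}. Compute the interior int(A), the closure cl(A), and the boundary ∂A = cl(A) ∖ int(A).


int(A) = ∅, cl(A) = {l}, ∂A = {l}.

Closed sets in (X, τ) are complements of opens:
  closed(X, τ) = {∅, {l}, {m}, {l, m}, {k, l, m}}.
int(A) = ⋃ {U ∈ τ : U ⊆ A}. Opens contained in A: ∅.
Taking the union of these: int(A) = ∅.
cl(A) = ⋂ {C closed : A ⊆ C}. Closed sets containing A: {l}, {l, m}, {k, l, m}.
Intersecting these: cl(A) = {l}.
∂A = cl(A) ∖ int(A) = {l} ∖ ∅ = {l}.


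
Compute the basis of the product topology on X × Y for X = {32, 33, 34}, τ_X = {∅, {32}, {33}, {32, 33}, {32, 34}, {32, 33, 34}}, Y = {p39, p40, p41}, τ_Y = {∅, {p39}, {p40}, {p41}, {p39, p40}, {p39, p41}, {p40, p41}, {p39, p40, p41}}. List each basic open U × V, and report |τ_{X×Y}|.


Basis B = {∅ × ∅, {32} × {p39}, {32} × {p40}, {32} × {p41}, {33} × {p39}, {33} × {p40}, {33} × {p41}, {32} × {p39, p40}, {32} × {p39, p41}, {32, 33} × {p39}, {32, 34} × {p39}, {32} × {p40, p41}, {32, 33} × {p40}, {32, 34} × {p40}, {32, 33} × {p41}, {32, 34} × {p41}, {33} × {p39, p40}, {33} × {p39, p41}, {33} × {p40, p41}, {32} × {p39, p40, p41}, {32, 33, 34} × {p39}, {32, 33, 34} × {p40}, {32, 33, 34} × {p41}, {33} × {p39, p40, p41}, {32, 33} × {p39, p40}, {32, 34} × {p39, p40}, {32, 33} × {p39, p41}, {32, 34} × {p39, p41}, {32, 33} × {p40, p41}, {32, 34} × {p40, p41}, {32, 33} × {p39, p40, p41}, {32, 34} × {p39, p40, p41}, {32, 33, 34} × {p39, p40}, {32, 33, 34} × {p39, p41}, {32, 33, 34} × {p40, p41}, {32, 33, 34} × {p39, p40, p41}}; |τ_{X×Y}| = 216.

Enumerate products U × V with U ∈ τ_X, V ∈ τ_Y (deduplicated):
  ∅ × ∅ = {} (∅)
  {32} × {p39} = {(32,p39)}
  {32} × {p40} = {(32,p40)}
  {32} × {p41} = {(32,p41)}
  {33} × {p39} = {(33,p39)}
  {33} × {p40} = {(33,p40)}
  {33} × {p41} = {(33,p41)}
  {32} × {p39, p40} = {(32,p39), (32,p40)}
  {32} × {p39, p41} = {(32,p39), (32,p41)}
  {32, 33} × {p39} = {(32,p39), (33,p39)}
  {32, 34} × {p39} = {(32,p39), (34,p39)}
  {32} × {p40, p41} = {(32,p40), (32,p41)}
  {32, 33} × {p40} = {(32,p40), (33,p40)}
  {32, 34} × {p40} = {(32,p40), (34,p40)}
  {32, 33} × {p41} = {(32,p41), (33,p41)}
  {32, 34} × {p41} = {(32,p41), (34,p41)}
  {33} × {p39, p40} = {(33,p39), (33,p40)}
  {33} × {p39, p41} = {(33,p39), (33,p41)}
  {33} × {p40, p41} = {(33,p40), (33,p41)}
  {32} × {p39, p40, p41} = {(32,p39), (32,p40), (32,p41)}
  {32, 33, 34} × {p39} = {(32,p39), (33,p39), (34,p39)}
  {32, 33, 34} × {p40} = {(32,p40), (33,p40), (34,p40)}
  {32, 33, 34} × {p41} = {(32,p41), (33,p41), (34,p41)}
  {33} × {p39, p40, p41} = {(33,p39), (33,p40), (33,p41)}
  {32, 33} × {p39, p40} = {(32,p39), (32,p40), (33,p39), (33,p40)}
  {32, 34} × {p39, p40} = {(32,p39), (32,p40), (34,p39), (34,p40)}
  {32, 33} × {p39, p41} = {(32,p39), (32,p41), (33,p39), (33,p41)}
  {32, 34} × {p39, p41} = {(32,p39), (32,p41), (34,p39), (34,p41)}
  {32, 33} × {p40, p41} = {(32,p40), (32,p41), (33,p40), (33,p41)}
  {32, 34} × {p40, p41} = {(32,p40), (32,p41), (34,p40), (34,p41)}
  {32, 33} × {p39, p40, p41} = {(32,p39), (32,p40), (32,p41), (33,p39), (33,p40), (33,p41)}
  {32, 34} × {p39, p40, p41} = {(32,p39), (32,p40), (32,p41), (34,p39), (34,p40), (34,p41)}
  {32, 33, 34} × {p39, p40} = {(32,p39), (32,p40), (33,p39), (33,p40), (34,p39), (34,p40)}
  {32, 33, 34} × {p39, p41} = {(32,p39), (32,p41), (33,p39), (33,p41), (34,p39), (34,p41)}
  {32, 33, 34} × {p40, p41} = {(32,p40), (32,p41), (33,p40), (33,p41), (34,p40), (34,p41)}
  {32, 33, 34} × {p39, p40, p41} = {(32,p39), (32,p40), (32,p41), (33,p39), (33,p40), (33,p41), (34,p39), (34,p40), (34,p41)}
These 36 distinct sets form the basis B.
Close under arbitrary unions to get τ_{X×Y}; counting gives |τ_{X×Y}| = 216.


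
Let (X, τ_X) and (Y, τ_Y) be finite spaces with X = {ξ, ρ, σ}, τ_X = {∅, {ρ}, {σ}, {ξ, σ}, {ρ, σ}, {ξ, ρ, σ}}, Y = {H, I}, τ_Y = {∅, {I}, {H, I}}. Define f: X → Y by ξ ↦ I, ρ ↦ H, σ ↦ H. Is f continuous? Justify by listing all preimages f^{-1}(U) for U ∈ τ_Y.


f is NOT continuous.

Compute f^{-1}(U) for each U ∈ τ_Y:
  U = ∅: f^{-1}(U) = ∅ ∈ τ_X ✓.
  U = {I}: f^{-1}(U) = {ξ} ∉ τ_X ✗.
  U = {H, I}: f^{-1}(U) = {ξ, ρ, σ} ∈ τ_X ✓.
Found U = {I} with f^{-1}(U) = {ξ} not in τ_X. Therefore f is NOT continuous.


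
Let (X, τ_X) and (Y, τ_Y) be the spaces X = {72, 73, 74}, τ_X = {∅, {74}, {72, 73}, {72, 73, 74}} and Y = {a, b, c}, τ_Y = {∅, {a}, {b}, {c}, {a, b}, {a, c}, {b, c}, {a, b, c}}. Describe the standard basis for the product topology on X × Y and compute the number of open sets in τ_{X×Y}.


Basis B = {∅ × ∅, {74} × {a}, {74} × {b}, {74} × {c}, {72, 73} × {a}, {72, 73} × {b}, {72, 73} × {c}, {74} × {a, b}, {74} × {a, c}, {74} × {b, c}, {72, 73, 74} × {a}, {72, 73, 74} × {b}, {72, 73, 74} × {c}, {74} × {a, b, c}, {72, 73} × {a, b}, {72, 73} × {a, c}, {72, 73} × {b, c}, {72, 73} × {a, b, c}, {72, 73, 74} × {a, b}, {72, 73, 74} × {a, c}, {72, 73, 74} × {b, c}, {72, 73, 74} × {a, b, c}}; |τ_{X×Y}| = 64.

Enumerate products U × V with U ∈ τ_X, V ∈ τ_Y (deduplicated):
  ∅ × ∅ = {} (∅)
  {74} × {a} = {(74,a)}
  {74} × {b} = {(74,b)}
  {74} × {c} = {(74,c)}
  {72, 73} × {a} = {(72,a), (73,a)}
  {72, 73} × {b} = {(72,b), (73,b)}
  {72, 73} × {c} = {(72,c), (73,c)}
  {74} × {a, b} = {(74,a), (74,b)}
  {74} × {a, c} = {(74,a), (74,c)}
  {74} × {b, c} = {(74,b), (74,c)}
  {72, 73, 74} × {a} = {(72,a), (73,a), (74,a)}
  {72, 73, 74} × {b} = {(72,b), (73,b), (74,b)}
  {72, 73, 74} × {c} = {(72,c), (73,c), (74,c)}
  {74} × {a, b, c} = {(74,a), (74,b), (74,c)}
  {72, 73} × {a, b} = {(72,a), (72,b), (73,a), (73,b)}
  {72, 73} × {a, c} = {(72,a), (72,c), (73,a), (73,c)}
  {72, 73} × {b, c} = {(72,b), (72,c), (73,b), (73,c)}
  {72, 73} × {a, b, c} = {(72,a), (72,b), (72,c), (73,a), (73,b), (73,c)}
  {72, 73, 74} × {a, b} = {(72,a), (72,b), (73,a), (73,b), (74,a), (74,b)}
  {72, 73, 74} × {a, c} = {(72,a), (72,c), (73,a), (73,c), (74,a), (74,c)}
  {72, 73, 74} × {b, c} = {(72,b), (72,c), (73,b), (73,c), (74,b), (74,c)}
  {72, 73, 74} × {a, b, c} = {(72,a), (72,b), (72,c), (73,a), (73,b), (73,c), (74,a), (74,b), (74,c)}
These 22 distinct sets form the basis B.
Close under arbitrary unions to get τ_{X×Y}; counting gives |τ_{X×Y}| = 64.


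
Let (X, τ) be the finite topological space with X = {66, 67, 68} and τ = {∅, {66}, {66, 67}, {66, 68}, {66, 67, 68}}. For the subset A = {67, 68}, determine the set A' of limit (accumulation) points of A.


A' = ∅

For each x ∈ X, list the open sets U ∈ τ with x ∈ U, then check whether U ∩ (A ∖ {x}) ≠ ∅ for every such U.
  x = 66: open {66} ∋ x has {66} ∩ (A ∖ {66}) = ∅, so x is NOT a limit point.
  x = 67: open {66, 67} ∋ x has {66, 67} ∩ (A ∖ {67}) = ∅, so x is NOT a limit point.
  x = 68: open {66, 68} ∋ x has {66, 68} ∩ (A ∖ {68}) = ∅, so x is NOT a limit point.
Collecting: A' = ∅.


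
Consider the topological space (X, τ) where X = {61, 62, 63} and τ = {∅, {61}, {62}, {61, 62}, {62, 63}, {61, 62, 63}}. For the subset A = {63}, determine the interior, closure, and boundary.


int(A) = ∅, cl(A) = {63}, ∂A = {63}.

Closed sets in (X, τ) are complements of opens:
  closed(X, τ) = {∅, {61}, {63}, {61, 63}, {62, 63}, {61, 62, 63}}.
int(A) = ⋃ {U ∈ τ : U ⊆ A}. Opens contained in A: ∅.
Taking the union of these: int(A) = ∅.
cl(A) = ⋂ {C closed : A ⊆ C}. Closed sets containing A: {63}, {61, 63}, {62, 63}, {61, 62, 63}.
Intersecting these: cl(A) = {63}.
∂A = cl(A) ∖ int(A) = {63} ∖ ∅ = {63}.


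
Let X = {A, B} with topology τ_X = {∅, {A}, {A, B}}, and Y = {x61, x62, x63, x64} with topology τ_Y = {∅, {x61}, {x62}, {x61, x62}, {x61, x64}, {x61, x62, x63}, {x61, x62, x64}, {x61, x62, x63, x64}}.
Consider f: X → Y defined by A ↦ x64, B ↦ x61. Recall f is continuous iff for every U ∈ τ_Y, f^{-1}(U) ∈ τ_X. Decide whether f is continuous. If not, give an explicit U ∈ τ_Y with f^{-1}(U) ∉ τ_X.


f is NOT continuous.

Compute f^{-1}(U) for each U ∈ τ_Y:
  U = ∅: f^{-1}(U) = ∅ ∈ τ_X ✓.
  U = {x61}: f^{-1}(U) = {B} ∉ τ_X ✗.
  U = {x62}: f^{-1}(U) = ∅ ∈ τ_X ✓.
  U = {x61, x62}: f^{-1}(U) = {B} ∉ τ_X ✗.
  U = {x61, x64}: f^{-1}(U) = {A, B} ∈ τ_X ✓.
  U = {x61, x62, x63}: f^{-1}(U) = {B} ∉ τ_X ✗.
  U = {x61, x62, x64}: f^{-1}(U) = {A, B} ∈ τ_X ✓.
  U = {x61, x62, x63, x64}: f^{-1}(U) = {A, B} ∈ τ_X ✓.
Found U = {x61} with f^{-1}(U) = {B} not in τ_X. Therefore f is NOT continuous.


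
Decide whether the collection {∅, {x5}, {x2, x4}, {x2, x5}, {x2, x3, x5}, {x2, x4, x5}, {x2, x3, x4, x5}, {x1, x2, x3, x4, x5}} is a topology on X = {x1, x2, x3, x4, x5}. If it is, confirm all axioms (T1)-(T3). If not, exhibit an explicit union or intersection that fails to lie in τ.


τ is NOT a topology on X.

Axiom (T1): ∅ ∈ τ? Yes; X ∈ τ? Yes.
Axiom (T2/T3): check pairwise unions and intersections of members of τ.
Counterexample for (T3): {x2, x4} ∩ {x2, x5} = {x2} ∉ τ. Therefore τ is NOT a topology.


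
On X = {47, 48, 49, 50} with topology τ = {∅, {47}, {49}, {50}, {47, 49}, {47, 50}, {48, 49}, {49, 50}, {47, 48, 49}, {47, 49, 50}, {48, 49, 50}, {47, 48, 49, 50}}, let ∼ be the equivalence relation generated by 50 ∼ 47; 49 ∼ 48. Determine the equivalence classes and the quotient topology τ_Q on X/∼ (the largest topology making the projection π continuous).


X/∼ = {[47=50], [48=49]}; |τ_Q| = 4.

Equivalence classes: [47=50], [48=49].
Quotient map π: X → X/∼ sends 47 ↦ [47=50], 48 ↦ [48=49], 49 ↦ [48=49], 50 ↦ [47=50].
For each subset V ⊆ X/∼, compute π^{-1}(V) ⊆ X and check whether π^{-1}(V) ∈ τ. V is open in τ_Q iff π^{-1}(V) ∈ τ.
  V = {}: π^{-1}(V) = ∅ ∈ τ ✓.
  V = {[47=50]}: π^{-1}(V) = {47, 50} ∈ τ ✓.
  V = {[48=49]}: π^{-1}(V) = {48, 49} ∈ τ ✓.
  V = {[47=50], [48=49]}: π^{-1}(V) = {47, 48, 49, 50} ∈ τ ✓.
Open sets in the quotient: τ_Q = {{}, {[47=50]}, {[48=49]}, {[47=50], [48=49]}} (4 elements).
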